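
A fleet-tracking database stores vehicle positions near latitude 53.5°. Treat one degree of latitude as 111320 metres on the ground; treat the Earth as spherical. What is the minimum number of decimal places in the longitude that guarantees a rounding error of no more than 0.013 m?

At 53.5° one degree of longitude covers 111320 × cos 53.5° ≈ 111320 × 0.5948 ≈ 66215.7 m.
With N decimal places the half-ulp bound is 0.5·10⁻ᴺ°, or 0.5·10⁻ᴺ × 66215.7 m on the ground.
Need 0.5 × 66215.7 × 10⁻ᴺ ≤ 0.013 → 10⁻ᴺ ≤ 3.927e-07, so N ≥ 6.41.
N = 6 would give 0.0331 m (too coarse); N = 7 gives 0.00331 m ≤ 0.013 m.

7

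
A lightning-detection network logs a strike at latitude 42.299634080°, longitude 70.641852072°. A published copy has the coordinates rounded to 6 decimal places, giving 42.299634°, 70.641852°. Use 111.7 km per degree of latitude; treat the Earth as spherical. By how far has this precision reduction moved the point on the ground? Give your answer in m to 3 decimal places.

Δlat = 42.299634080 − 42.299634 = +0.000000080°; Δlon = 70.641852072 − 70.641852 = +0.000000072°.
North–south shift: 0.000000080 × 111700 = 0.008936 m.
E–W at 42.2996°: 0.000000072° × 111700 × cos 42.2996° = 0.000000072 × 111700 × 0.7396 ≈ 0.00594844 m.
Hypotenuse of the two orthogonal shifts: √(0.008936² + 0.00594844²) = 0.0107348 m.

0.011 m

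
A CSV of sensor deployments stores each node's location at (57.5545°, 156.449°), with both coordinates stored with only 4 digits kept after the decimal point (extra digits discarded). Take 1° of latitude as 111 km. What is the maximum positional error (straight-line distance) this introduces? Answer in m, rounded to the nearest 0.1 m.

Truncating at 4 decimal places can drop up to a full unit in the last place, so each coordinate may be off by as much as 0.0001°.
Latitude error → 0.0001 × 111000 = 11.1 m along the meridian.
E–W at 57.5545°: 0.0001° × 111000 × cos 57.5545° = 0.0001 × 111000 × 0.5365 ≈ 5.95512 m.
Combining orthogonally: (11.1² + 5.95512²)^½ ≈ 12.5966 m.

12.6 m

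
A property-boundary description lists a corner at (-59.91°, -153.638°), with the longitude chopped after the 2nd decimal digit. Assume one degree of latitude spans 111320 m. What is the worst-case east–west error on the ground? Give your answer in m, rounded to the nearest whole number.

Truncating at 2 decimal places can drop up to a full unit in the last place, so the longitude may be off by as much as 0.01°.
At latitude 59.91° a degree of longitude spans 111320 m × cos 59.91° = 111320 × 0.5014 ≈ 55811.4 m.
East–west error: 0.01° × 55811.4 m/° ≈ 558.114 m.

558 m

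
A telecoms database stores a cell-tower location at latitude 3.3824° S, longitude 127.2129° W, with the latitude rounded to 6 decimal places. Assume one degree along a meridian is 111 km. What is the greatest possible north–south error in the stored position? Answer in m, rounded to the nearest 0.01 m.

0.06 m

Rounding to 6 decimal places leaves the latitude within ±5e-07° of the true value.
So the N–S error is at most 5e-07 × 111000 = 0.0555 m.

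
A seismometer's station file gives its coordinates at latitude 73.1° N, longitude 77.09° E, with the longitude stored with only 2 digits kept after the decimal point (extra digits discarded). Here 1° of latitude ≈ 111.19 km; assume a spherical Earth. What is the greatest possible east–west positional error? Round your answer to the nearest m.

Truncating at 2 decimal places can drop up to a full unit in the last place, so the longitude may be off by as much as 0.01°.
Parallels shrink by cos φ, so at 73.1° a degree of longitude is 111190 × 0.2907 ≈ 32323.2 m.
So at most 0.01° × 32323.2 ≈ 323.232 m east–west.

323 m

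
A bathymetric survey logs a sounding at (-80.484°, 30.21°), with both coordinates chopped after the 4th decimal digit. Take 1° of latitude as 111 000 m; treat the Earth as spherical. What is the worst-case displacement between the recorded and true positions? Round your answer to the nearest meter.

Truncating at 4 decimal places can drop up to a full unit in the last place, so each coordinate may be off by as much as 0.0001°.
Latitude error → 0.0001 × 111000 = 11.1 m along the meridian.
E–W at 80.484°: 0.0001° × 111000 × cos 80.484° = 0.0001 × 111000 × 0.1653 ≈ 1.83509 m.
Worst case both components are at the extreme and orthogonal: √(11.1² + 1.83509²) ≈ 11.2507 m.

11 meters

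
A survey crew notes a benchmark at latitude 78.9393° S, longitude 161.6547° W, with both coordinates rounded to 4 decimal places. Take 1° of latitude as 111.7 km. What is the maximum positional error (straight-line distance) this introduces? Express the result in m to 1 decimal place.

5.7 m

Rounding to 4 decimal places leaves each coordinate within ±5e-05° of the true value.
Latitude error → 5e-05 × 111700 = 5.585 m along the meridian.
East–west component at 78.9393°: 5e-05° × 111700 × cos 78.9393° ≈ 5e-05 × 21429.5 ≈ 1.07148 m.
The two errors are perpendicular, so the maximum displacement is √(5.585² + 1.07148²) ≈ 5.68685 m.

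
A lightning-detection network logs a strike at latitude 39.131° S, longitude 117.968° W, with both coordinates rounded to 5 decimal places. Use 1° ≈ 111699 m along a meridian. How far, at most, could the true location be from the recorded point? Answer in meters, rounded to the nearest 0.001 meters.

0.707 meters

Rounding to 5 decimal places leaves each coordinate within ±5e-06° of the true value.
Latitude error → 5e-06 × 111699 = 0.558495 m along the meridian.
Longitude error → 5e-06 × 111699 × cos 39.131° = 5e-06 × 111699 × 0.7757 ≈ 0.433227 m.
The two errors are perpendicular, so the maximum displacement is √(0.558495² + 0.433227²) ≈ 0.706826 m.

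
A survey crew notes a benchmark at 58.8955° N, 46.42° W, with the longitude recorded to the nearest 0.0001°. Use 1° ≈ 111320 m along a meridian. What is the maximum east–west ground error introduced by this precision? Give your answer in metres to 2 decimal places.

Rounding to 4 decimal places leaves the longitude within ±5e-05° of the true value.
Parallels shrink by cos φ, so at 58.8955° a degree of longitude is 111320 × 0.5166 ≈ 57508 m.
East–west error: 5e-05° × 57508 m/° ≈ 2.8754 m.

2.88 metres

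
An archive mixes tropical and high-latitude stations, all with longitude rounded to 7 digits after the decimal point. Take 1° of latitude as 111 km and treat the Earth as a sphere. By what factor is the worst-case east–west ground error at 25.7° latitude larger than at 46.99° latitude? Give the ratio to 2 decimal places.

1.32

Rounding to 7 decimal places leaves the longitude within ±5e-08° of the true value.
Error at 25.7° = 5e-08° × 111000 × cos 25.7° ≈ 0.00555 × 0.9011 = 0.005001 m.
At 46.99°: 5e-08° × 111000 × cos 46.99° = 5e-08 × 111000 × 0.6821 ≈ 0.0037858 m.
The ratio reduces to cos 25.7° / cos 46.99° = 0.9011/0.6821 ≈ 1.3210.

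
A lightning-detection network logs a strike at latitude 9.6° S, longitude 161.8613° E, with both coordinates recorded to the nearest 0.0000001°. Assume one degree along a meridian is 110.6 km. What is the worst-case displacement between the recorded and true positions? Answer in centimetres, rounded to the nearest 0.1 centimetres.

Rounding to 7 decimal places leaves each coordinate within ±5e-08° of the true value.
N–S: 5e-08° × 110600 m/° = 0.00553 m.
E–W at 9.6°: 5e-08° × 110600 × cos 9.6° = 5e-08 × 110600 × 0.9860 ≈ 0.00545256 m.
Combining orthogonally: (0.00553² + 0.00545256²)^½ ≈ 0.00776603 m.
That is 0.00776603 m = 0.7766 cm.

0.8 centimetres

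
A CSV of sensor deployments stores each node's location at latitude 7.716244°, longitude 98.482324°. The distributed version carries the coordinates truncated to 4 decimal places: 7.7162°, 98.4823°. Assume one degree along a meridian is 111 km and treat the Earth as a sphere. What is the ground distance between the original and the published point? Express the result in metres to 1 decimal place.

Δlat = 7.716244 − 7.7162 = +0.000044°; Δlon = 98.482324 − 98.4823 = +0.000024°.
N–S: 0.000044° × 111000 m/° = 4.884 m.
East–west at this latitude: 0.000024° × 111000 × cos 7.7162° ≈ 0.000024 × 109995 = 2.63988 m.
Combined displacement = (4.884² + 2.63988²)^½ ≈ 5.55179 m.

5.6 metres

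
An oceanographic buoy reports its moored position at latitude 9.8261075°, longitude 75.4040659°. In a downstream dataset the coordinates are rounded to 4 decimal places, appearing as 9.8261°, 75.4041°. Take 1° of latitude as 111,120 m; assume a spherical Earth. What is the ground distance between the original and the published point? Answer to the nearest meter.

The latitude changed by +0.0000075° and the longitude by -0.0000341°.
N–S: 0.0000075° × 111120 m/° = 0.8334 m.
East–west at this latitude: -0.0000341° × 111120 × cos 9.8261° ≈ -0.0000341 × 109490 = -3.73361 m.
Distance: √(0.8334² + 3.73361²) ≈ 3.82549 m.

4 meters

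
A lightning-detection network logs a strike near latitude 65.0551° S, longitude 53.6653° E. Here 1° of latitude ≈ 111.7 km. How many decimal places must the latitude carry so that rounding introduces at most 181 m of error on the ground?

One degree of latitude covers 111700 m.
With N decimal places the half-ulp bound is 0.5·10⁻ᴺ°, or 0.5·10⁻ᴺ × 111700 m on the ground.
Need 0.5 × 111700 × 10⁻ᴺ ≤ 181 → 10⁻ᴺ ≤ 3.241e-03, so N ≥ 2.49.
At 2 places the error can reach 558 m, but 3 places keeps it to 55.9 m.

3 decimal places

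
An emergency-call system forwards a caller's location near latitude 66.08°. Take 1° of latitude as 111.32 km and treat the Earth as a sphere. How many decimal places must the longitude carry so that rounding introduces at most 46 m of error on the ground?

At 66.08° one degree of longitude covers 111320 × cos 66.08° ≈ 111320 × 0.4055 ≈ 45135.9 m.
With N decimal places the half-ulp bound is 0.5·10⁻ᴺ°, or 0.5·10⁻ᴺ × 45135.9 m on the ground.
Setting 22567.9 × 10⁻ᴺ ≤ 46 gives 10ᴺ ≥ 490.6, i.e. N ≥ 2.69.
So 3 decimal places suffice (22.6 m); 2 would allow up to 226 m.

3 decimal places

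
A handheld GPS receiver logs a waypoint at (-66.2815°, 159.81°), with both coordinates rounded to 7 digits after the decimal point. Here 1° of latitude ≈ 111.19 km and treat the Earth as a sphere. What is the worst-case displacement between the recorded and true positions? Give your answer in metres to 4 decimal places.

Rounding to 7 decimal places leaves each coordinate within ±5e-08° of the true value.
Latitude error → 5e-08 × 111190 = 0.0055595 m along the meridian.
Longitude error → 5e-08 × 111190 × cos 66.2815° = 5e-08 × 111190 × 0.4022 ≈ 0.00223627 m.
Combining orthogonally: (0.0055595² + 0.00223627²)^½ ≈ 0.00599241 m.

0.0060 metres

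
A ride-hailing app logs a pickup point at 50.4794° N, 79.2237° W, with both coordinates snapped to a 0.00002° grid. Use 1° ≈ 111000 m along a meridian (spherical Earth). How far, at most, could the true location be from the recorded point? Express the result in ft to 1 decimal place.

4.3 ft

With a 0.00002° grid the true value lies within half a step, ±0.00002°/2 = ±1e-05°, of the stored one.
North–south component: 1e-05° × 111000 = 1.11 m.
East–west component at 50.4794°: 1e-05° × 111000 × cos 50.4794° ≈ 1e-05 × 70635.5 ≈ 0.706355 m.
Combining orthogonally: (1.11² + 0.706355²)^½ ≈ 1.31569 m.
Converting: 1.31569 m × 3.2808 ft/m ≈ 4.3166 ft.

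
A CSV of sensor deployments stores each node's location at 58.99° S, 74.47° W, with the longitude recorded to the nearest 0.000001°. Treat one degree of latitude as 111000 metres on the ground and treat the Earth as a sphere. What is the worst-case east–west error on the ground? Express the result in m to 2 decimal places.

Rounding to 6 decimal places leaves the longitude within ±5e-07° of the true value.
One degree of longitude at 58.99° is 111000 × cos 58.99° ≈ 111000 × 0.5152 = 57185.8 m.
So at most 5e-07° × 57185.8 ≈ 0.0285929 m east–west.

0.03 m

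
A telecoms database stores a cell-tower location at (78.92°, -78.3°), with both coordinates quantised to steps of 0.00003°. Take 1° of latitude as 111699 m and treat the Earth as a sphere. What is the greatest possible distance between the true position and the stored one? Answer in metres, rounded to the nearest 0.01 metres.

1.71 metres

With a 0.00003° grid the true value lies within half a step, ±0.00003°/2 = ±1.5e-05°, of the stored one.
Latitude error → 1.5e-05 × 111699 = 1.67549 m along the meridian.
Longitude error → 1.5e-05 × 111699 × cos 78.92° = 1.5e-05 × 111699 × 0.1922 ≈ 0.321994 m.
Worst case both components are at the extreme and orthogonal: √(1.67549² + 0.321994²) ≈ 1.70614 m.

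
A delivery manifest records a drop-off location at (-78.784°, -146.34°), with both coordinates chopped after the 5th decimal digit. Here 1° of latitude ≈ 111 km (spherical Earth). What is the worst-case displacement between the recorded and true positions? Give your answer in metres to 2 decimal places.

1.13 metres

Truncating at 5 decimal places can drop up to a full unit in the last place, so each coordinate may be off by as much as 1e-05°.
N–S: 1e-05° × 111000 m/° = 1.11 m.
East–west component at 78.784°: 1e-05° × 111000 × cos 78.784° ≈ 1e-05 × 21590.4 ≈ 0.215904 m.
The two errors are perpendicular, so the maximum displacement is √(1.11² + 0.215904²) ≈ 1.1308 m.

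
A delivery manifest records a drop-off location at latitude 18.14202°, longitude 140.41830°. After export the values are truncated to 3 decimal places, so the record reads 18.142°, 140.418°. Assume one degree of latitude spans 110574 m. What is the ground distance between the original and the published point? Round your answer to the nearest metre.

32 metres

Δlat = 18.14202 − 18.142 = +0.00002°; Δlon = 140.41830 − 140.418 = +0.00030°.
N–S: 0.00002° × 110574 m/° = 2.21148 m.
East–west at this latitude: 0.00030° × 110574 × cos 18.142° ≈ 0.00030 × 105077 = 31.5231 m.
Combined displacement = (2.21148² + 31.5231²)^½ ≈ 31.6006 m.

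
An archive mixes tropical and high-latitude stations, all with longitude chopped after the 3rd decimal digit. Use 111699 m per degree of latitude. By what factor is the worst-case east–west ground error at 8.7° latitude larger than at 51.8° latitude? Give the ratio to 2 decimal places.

Truncating at 3 decimal places can drop up to a full unit in the last place, so the longitude may be off by as much as 0.001°.
Error at 8.7° = 0.001° × 111699 × cos 8.7° ≈ 111.7 × 0.9885 = 110.41 m.
Error at 51.8° = 0.001° × 111699 × cos 51.8° ≈ 111.7 × 0.6184 = 69.076 m.
The ratio reduces to cos 8.7° / cos 51.8° = 0.9885/0.6184 ≈ 1.5984.

1.60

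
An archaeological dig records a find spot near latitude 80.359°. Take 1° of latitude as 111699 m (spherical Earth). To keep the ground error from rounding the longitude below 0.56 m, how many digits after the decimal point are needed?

At 80.359° one degree of longitude covers 111699 × cos 80.359° ≈ 111699 × 0.1675 ≈ 18706.7 m.
Rounding to N decimal places gives at most 0.5 × 10⁻ᴺ degrees of error, i.e. 0.5 × 10⁻ᴺ × 18706.7 m.
Setting 9353.35 × 10⁻ᴺ ≤ 0.56 gives 10ᴺ ≥ 1.67e+04, i.e. N ≥ 4.22.
At 4 places the error can reach 0.935 m, but 5 places keeps it to 0.0935 m.

5 decimal places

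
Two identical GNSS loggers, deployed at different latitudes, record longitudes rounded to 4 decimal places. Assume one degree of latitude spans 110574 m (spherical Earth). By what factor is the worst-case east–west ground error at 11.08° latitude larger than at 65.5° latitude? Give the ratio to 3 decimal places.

Rounding to 4 decimal places leaves the longitude within ±5e-05° of the true value.
At 11.08°: 5e-05° × 110574 × cos 11.08° = 5e-05 × 110574 × 0.9814 ≈ 5.4256 m.
At 65.5°: 5e-05° × 110574 × cos 65.5° = 5e-05 × 110574 × 0.4147 ≈ 2.2927 m.
The ratio reduces to cos 11.08° / cos 65.5° = 0.9814/0.4147 ≈ 2.3665.

2.366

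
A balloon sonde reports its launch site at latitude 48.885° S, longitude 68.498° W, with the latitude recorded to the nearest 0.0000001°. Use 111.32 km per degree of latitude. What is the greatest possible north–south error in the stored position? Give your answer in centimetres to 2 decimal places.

Rounding to 7 decimal places leaves the latitude within ±5e-08° of the true value.
Along the meridian that is 5e-08° × 111320 m/° = 0.005566 m.
That is 0.005566 m = 0.5566 cm.

0.56 centimetres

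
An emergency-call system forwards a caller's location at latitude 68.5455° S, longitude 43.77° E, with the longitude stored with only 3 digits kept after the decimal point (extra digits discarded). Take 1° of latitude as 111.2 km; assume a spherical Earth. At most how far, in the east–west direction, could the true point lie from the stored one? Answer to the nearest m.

Truncating at 3 decimal places can drop up to a full unit in the last place, so the longitude may be off by as much as 0.001°.
Parallels shrink by cos φ, so at 68.5455° a degree of longitude is 111200 × 0.3658 ≈ 40672.8 m.
So at most 0.001° × 40672.8 ≈ 40.6728 m east–west.

41 m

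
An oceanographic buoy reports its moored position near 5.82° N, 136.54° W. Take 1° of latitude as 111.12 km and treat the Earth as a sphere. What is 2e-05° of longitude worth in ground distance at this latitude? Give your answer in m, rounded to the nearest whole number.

2 m

One degree of longitude here spans 111120 × cos 5.82° = 111120 × 0.9948 ≈ 110547 m; 2e-05° of that is 2.21094 m.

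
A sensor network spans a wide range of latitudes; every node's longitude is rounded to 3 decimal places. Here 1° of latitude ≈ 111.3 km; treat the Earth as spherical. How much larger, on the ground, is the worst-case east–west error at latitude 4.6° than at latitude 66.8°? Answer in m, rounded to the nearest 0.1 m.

Rounding to 3 decimal places leaves the longitude within ±0.0005° of the true value.
At 4.6°: 0.0005° × 111300 × cos 4.6° = 0.0005 × 111300 × 0.9968 ≈ 55.471 m.
At 66.8°: 0.0005° × 111300 × cos 66.8° = 0.0005 × 111300 × 0.3939 ≈ 21.923 m.
Difference: 55.471 − 21.923 = 33.548 m.

33.5 m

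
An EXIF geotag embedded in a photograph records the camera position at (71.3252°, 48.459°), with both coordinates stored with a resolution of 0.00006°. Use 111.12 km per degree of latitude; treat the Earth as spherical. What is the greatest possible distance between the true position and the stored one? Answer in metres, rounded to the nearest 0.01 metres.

3.50 metres

With a 0.00006° grid the true value lies within half a step, ±0.00006°/2 = ±3e-05°, of the stored one.
Latitude error → 3e-05 × 111120 = 3.3336 m along the meridian.
E–W at 71.3252°: 3e-05° × 111120 × cos 71.3252° = 3e-05 × 111120 × 0.3202 ≈ 1.06741 m.
The two errors are perpendicular, so the maximum displacement is √(3.3336² + 1.06741²) ≈ 3.50032 m.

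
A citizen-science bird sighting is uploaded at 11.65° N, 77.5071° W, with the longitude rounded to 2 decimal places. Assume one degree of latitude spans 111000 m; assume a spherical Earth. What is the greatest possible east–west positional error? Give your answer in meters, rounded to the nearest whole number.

544 meters

Rounding to 2 decimal places leaves the longitude within ±0.005° of the true value.
At latitude 11.65° a degree of longitude spans 111000 m × cos 11.65° = 111000 × 0.9794 ≈ 108713 m.
Maximum E–W displacement: 0.005 × 108713 = 543.567 m.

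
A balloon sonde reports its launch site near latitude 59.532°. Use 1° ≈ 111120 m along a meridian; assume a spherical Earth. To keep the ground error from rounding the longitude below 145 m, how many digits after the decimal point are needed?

At 59.532° one degree of longitude covers 111120 × cos 59.532° ≈ 111120 × 0.5071 ≈ 56344.2 m.
With N decimal places the half-ulp bound is 0.5·10⁻ᴺ°, or 0.5·10⁻ᴺ × 56344.2 m on the ground.
Need 0.5 × 56344.2 × 10⁻ᴺ ≤ 145 → 10⁻ᴺ ≤ 5.147e-03, so N ≥ 2.29.
So 3 decimal places suffice (28.2 m); 2 would allow up to 282 m.

3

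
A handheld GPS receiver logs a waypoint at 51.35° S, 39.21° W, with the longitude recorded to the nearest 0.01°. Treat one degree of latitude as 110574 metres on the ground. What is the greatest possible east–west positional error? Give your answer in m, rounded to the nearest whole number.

345 m

Rounding to 2 decimal places leaves the longitude within ±0.005° of the true value.
One degree of longitude at 51.35° is 110574 × cos 51.35° ≈ 110574 × 0.6246 = 69060.2 m.
East–west error: 0.005° × 69060.2 m/° ≈ 345.301 m.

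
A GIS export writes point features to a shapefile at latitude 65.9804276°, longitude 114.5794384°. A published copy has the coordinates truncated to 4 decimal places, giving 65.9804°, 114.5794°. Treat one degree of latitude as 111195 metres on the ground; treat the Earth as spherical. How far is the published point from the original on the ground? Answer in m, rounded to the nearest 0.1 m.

3.5 m

Δlat = 65.9804276 − 65.9804 = +0.0000276°; Δlon = 114.5794384 − 114.5794 = +0.0000384°.
North–south shift: 0.0000276 × 111195 = 3.06898 m.
E–W at 65.9804°: 0.0000384° × 111195 × cos 65.9804° = 0.0000384 × 111195 × 0.4070 ≈ 1.73805 m.
Combined displacement = (3.06898² + 1.73805²)^½ ≈ 3.52697 m.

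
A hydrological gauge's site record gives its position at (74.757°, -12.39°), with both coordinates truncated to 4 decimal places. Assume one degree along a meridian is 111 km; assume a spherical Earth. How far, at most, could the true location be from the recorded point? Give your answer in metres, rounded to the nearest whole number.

Truncating at 4 decimal places can drop up to a full unit in the last place, so each coordinate may be off by as much as 0.0001°.
Latitude error → 0.0001 × 111000 = 11.1 m along the meridian.
East–west component at 74.757°: 0.0001° × 111000 × cos 74.757° ≈ 0.0001 × 29183.4 ≈ 2.91834 m.
The two errors are perpendicular, so the maximum displacement is √(11.1² + 2.91834²) ≈ 11.4772 m.

11 metres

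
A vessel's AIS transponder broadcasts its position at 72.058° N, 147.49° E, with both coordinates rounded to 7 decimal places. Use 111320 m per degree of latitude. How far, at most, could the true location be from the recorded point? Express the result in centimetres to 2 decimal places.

Rounding to 7 decimal places leaves each coordinate within ±5e-08° of the true value.
Latitude error → 5e-08 × 111320 = 0.005566 m along the meridian.
E–W at 72.058°: 5e-08° × 111320 × cos 72.058° = 5e-08 × 111320 × 0.3081 ≈ 0.00171463 m.
The two errors are perpendicular, so the maximum displacement is √(0.005566² + 0.00171463²) ≈ 0.00582411 m.
That is 0.00582411 m = 0.58241 cm.

0.58 centimetres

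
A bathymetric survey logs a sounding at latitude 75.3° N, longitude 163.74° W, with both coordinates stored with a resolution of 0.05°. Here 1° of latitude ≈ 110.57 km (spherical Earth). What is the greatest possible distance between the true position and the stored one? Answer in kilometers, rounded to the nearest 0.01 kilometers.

2.85 kilometers

With a 0.05° grid the true value lies within half a step, ±0.05°/2 = ±0.025°, of the stored one.
Latitude error → 0.025 × 110570 = 2764.25 m along the meridian.
Longitude error → 0.025 × 110570 × cos 75.3° = 0.025 × 110570 × 0.2538 ≈ 701.45 m.
The two errors are perpendicular, so the maximum displacement is √(2764.25² + 701.45²) ≈ 2851.86 m.
That is 2851.86 m = 2.8519 km.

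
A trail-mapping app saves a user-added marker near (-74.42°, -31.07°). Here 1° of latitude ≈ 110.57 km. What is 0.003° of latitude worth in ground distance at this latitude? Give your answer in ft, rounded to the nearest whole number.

1088 ft

Along a meridian 0.003° is 0.003 × 110570 = 331.71 m.
In feet: 331.71 m ÷ 0.3048 ≈ 1088.3 ft.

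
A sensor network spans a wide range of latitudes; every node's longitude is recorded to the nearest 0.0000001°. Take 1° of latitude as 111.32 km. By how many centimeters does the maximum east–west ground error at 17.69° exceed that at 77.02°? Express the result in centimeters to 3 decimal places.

0.405 centimeters

Rounding to 7 decimal places leaves the longitude within ±5e-08° of the true value.
Error at 17.69° = 5e-08° × 111320 × cos 17.69° ≈ 0.005566 × 0.9527 = 0.0053028 m.
Error at 77.02° = 5e-08° × 111320 × cos 77.02° ≈ 0.005566 × 0.2246 = 0.0012502 m.
So the lower-latitude error exceeds the higher by 0.0053028 − 0.0012502 = 0.0040526 m.
That is 0.00405262 m = 0.40526 cm.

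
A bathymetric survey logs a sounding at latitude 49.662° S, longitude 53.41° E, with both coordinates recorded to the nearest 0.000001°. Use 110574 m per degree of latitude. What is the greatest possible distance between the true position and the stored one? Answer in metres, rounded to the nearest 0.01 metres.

Rounding to 6 decimal places leaves each coordinate within ±5e-07° of the true value.
N–S: 5e-07° × 110574 m/° = 0.055287 m.
East–west component at 49.662°: 5e-07° × 110574 × cos 49.662° ≈ 5e-07 × 71574 ≈ 0.035787 m.
Worst case both components are at the extreme and orthogonal: √(0.055287² + 0.035787²) ≈ 0.0658587 m.

0.07 metres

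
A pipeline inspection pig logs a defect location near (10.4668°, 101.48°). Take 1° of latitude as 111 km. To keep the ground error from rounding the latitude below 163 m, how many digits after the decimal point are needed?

3

One degree of latitude covers 111000 m.
N decimal places → at most half a unit in the last place, 0.5 × 10⁻ᴺ° = 111000/2 × 10⁻ᴺ m.
Setting 55500 × 10⁻ᴺ ≤ 163 gives 10ᴺ ≥ 340.5, i.e. N ≥ 2.53.
So 3 decimal places suffice (55.5 m); 2 would allow up to 555 m.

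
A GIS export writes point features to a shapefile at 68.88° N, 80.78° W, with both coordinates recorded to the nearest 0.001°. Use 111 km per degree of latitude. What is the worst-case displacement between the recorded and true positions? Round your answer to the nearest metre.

Rounding to 3 decimal places leaves each coordinate within ±0.0005° of the true value.
Latitude error → 0.0005 × 111000 = 55.5 m along the meridian.
E–W at 68.88°: 0.0005° × 111000 × cos 68.88° = 0.0005 × 111000 × 0.3603 ≈ 19.9979 m.
The two errors are perpendicular, so the maximum displacement is √(55.5² + 19.9979²) ≈ 58.9929 m.

59 metres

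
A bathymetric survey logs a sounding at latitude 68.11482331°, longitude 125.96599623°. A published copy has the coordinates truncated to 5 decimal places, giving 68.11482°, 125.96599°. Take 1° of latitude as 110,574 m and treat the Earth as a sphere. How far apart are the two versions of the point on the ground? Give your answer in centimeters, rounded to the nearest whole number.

45 centimeters

Δlat = 68.11482331 − 68.11482 = +0.00000331°; Δlon = 125.96599623 − 125.96599 = +0.00000623°.
N–S: 0.00000331° × 110574 m/° = 0.366 m.
East–west at this latitude: 0.00000623° × 110574 × cos 68.1148° ≈ 0.00000623 × 41216.2 = 0.256777 m.
Distance: √(0.366² + 0.256777²) ≈ 0.447091 m.
That is 0.447091 m = 44.709 cm.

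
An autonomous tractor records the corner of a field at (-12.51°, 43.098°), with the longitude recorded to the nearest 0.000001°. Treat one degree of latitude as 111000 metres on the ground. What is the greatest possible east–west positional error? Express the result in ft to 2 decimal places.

0.18 ft

Rounding to 6 decimal places leaves the longitude within ±5e-07° of the true value.
Parallels shrink by cos φ, so at 12.51° a degree of longitude is 111000 × 0.9763 ≈ 108365 m.
So at most 5e-07° × 108365 ≈ 0.0541823 m east–west.
In feet: 0.0541823 m ÷ 0.3048 ≈ 0.17776 ft.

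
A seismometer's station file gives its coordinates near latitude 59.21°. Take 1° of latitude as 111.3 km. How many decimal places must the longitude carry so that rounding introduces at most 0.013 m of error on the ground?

7

At 59.21° one degree of longitude covers 111300 × cos 59.21° ≈ 111300 × 0.5119 ≈ 56973.7 m.
N decimal places → at most half a unit in the last place, 0.5 × 10⁻ᴺ° = 56973.7/2 × 10⁻ᴺ m.
Setting 28486.8 × 10⁻ᴺ ≤ 0.013 gives 10ᴺ ≥ 2.191e+06, i.e. N ≥ 6.34.
At 6 places the error can reach 0.0285 m, but 7 places keeps it to 0.00285 m.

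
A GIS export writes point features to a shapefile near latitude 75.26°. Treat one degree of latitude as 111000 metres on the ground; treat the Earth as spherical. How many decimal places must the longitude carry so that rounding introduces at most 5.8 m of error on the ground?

4 decimal places

At 75.26° one degree of longitude covers 111000 × cos 75.26° ≈ 111000 × 0.2544 ≈ 28242.1 m.
With N decimal places the half-ulp bound is 0.5·10⁻ᴺ°, or 0.5·10⁻ᴺ × 28242.1 m on the ground.
Need 0.5 × 28242.1 × 10⁻ᴺ ≤ 5.8 → 10⁻ᴺ ≤ 4.107e-04, so N ≥ 3.39.
At 3 places the error can reach 14.1 m, but 4 places keeps it to 1.41 m.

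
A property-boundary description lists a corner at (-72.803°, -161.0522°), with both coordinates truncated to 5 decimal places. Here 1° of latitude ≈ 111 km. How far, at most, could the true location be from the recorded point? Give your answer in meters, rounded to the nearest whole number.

1 meters

Truncating at 5 decimal places can drop up to a full unit in the last place, so each coordinate may be off by as much as 1e-05°.
Latitude error → 1e-05 × 111000 = 1.11 m along the meridian.
Longitude error → 1e-05 × 111000 × cos 72.803° = 1e-05 × 111000 × 0.2957 ≈ 0.32818 m.
Worst case both components are at the extreme and orthogonal: √(1.11² + 0.32818²) ≈ 1.1575 m.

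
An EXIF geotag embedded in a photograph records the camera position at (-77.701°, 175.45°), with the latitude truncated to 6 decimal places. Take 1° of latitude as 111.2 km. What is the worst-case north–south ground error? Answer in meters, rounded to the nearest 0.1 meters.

0.1 meters

Truncating at 6 decimal places can drop up to a full unit in the last place, so the latitude may be off by as much as 1e-06°.
Along the meridian that is 1e-06° × 111200 m/° = 0.1112 m.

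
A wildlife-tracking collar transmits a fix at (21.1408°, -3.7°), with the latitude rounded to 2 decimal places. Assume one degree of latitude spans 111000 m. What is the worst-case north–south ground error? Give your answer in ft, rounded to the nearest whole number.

1821 ft

Rounding to 2 decimal places leaves the latitude within ±0.005° of the true value.
So the N–S error is at most 0.005 × 111000 = 555 m.
Converting: 555 m × 3.2808 ft/m ≈ 1820.9 ft.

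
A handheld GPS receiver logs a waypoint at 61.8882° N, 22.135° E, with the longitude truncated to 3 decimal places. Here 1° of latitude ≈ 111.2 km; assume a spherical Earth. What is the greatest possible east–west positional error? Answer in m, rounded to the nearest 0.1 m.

Truncating at 3 decimal places can drop up to a full unit in the last place, so the longitude may be off by as much as 0.001°.
Parallels shrink by cos φ, so at 61.8882° a degree of longitude is 111200 × 0.4712 ≈ 52396.7 m.
So at most 0.001° × 52396.7 ≈ 52.3967 m east–west.

52.4 m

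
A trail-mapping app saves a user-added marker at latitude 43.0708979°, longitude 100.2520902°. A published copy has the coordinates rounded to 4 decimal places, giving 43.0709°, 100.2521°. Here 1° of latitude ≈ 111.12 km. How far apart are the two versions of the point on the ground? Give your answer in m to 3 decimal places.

0.829 m

Δlat = 43.0708979 − 43.0709 = -0.0000021°; Δlon = 100.2520902 − 100.2521 = -0.0000098°.
North–south shift: -0.0000021 × 111120 = -0.233352 m.
East–west at this latitude: -0.0000098° × 111120 × cos 43.0709° ≈ -0.0000098 × 81174.2 = -0.795507 m.
Combined displacement = (0.233352² + 0.795507²)^½ ≈ 0.829026 m.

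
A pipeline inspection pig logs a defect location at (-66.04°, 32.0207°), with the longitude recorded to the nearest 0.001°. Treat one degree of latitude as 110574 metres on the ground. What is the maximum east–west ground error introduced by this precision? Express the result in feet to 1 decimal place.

Rounding to 3 decimal places leaves the longitude within ±0.0005° of the true value.
One degree of longitude at 66.04° is 110574 × cos 66.04° ≈ 110574 × 0.4061 = 44904 m.
Maximum E–W displacement: 0.0005 × 44904 = 22.452 m.
Converting: 22.452 m × 3.2808 ft/m ≈ 73.661 ft.

73.7 feet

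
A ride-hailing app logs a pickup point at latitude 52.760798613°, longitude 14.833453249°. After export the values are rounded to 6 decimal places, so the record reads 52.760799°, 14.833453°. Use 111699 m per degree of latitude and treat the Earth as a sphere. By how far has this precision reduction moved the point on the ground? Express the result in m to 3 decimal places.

0.046 m

The latitude changed by -0.000000387° and the longitude by +0.000000249°.
N–S: -0.000000387° × 111699 m/° = -0.0432275 m.
E–W at 52.7608°: 0.000000249° × 111699 × cos 52.7608° = 0.000000249 × 111699 × 0.6051 ≈ 0.0168309 m.
Hypotenuse of the two orthogonal shifts: √(0.0432275² + 0.0168309²) = 0.0463885 m.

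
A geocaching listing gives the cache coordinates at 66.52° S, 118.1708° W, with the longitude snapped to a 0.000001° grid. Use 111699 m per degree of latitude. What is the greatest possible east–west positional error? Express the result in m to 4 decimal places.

0.0223 m

With a 0.000001° grid the true value lies within half a step, ±0.000001°/2 = ±5e-07°, of the stored one.
At latitude 66.52° a degree of longitude spans 111699 m × cos 66.52° = 111699 × 0.3984 ≈ 44504.1 m.
Maximum E–W displacement: 5e-07 × 44504.1 = 0.0222521 m.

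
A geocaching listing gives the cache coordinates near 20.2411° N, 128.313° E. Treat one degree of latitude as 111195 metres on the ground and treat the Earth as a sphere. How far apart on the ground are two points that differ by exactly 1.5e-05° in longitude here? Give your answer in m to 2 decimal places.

One degree of longitude here spans 111195 × cos 20.2411° = 111195 × 0.9382 ≈ 104328 m; 1.5e-05° of that is 1.56492 m.

1.56 m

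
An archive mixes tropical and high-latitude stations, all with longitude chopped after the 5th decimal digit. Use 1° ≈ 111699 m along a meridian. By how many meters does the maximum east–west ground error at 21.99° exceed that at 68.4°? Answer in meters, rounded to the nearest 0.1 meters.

Truncating at 5 decimal places can drop up to a full unit in the last place, so the longitude may be off by as much as 1e-05°.
At 21.99°: 1e-05° × 111699 × cos 21.99° = 1e-05 × 111699 × 0.9272 ≈ 1.0357 m.
At 68.4°: 1e-05° × 111699 × cos 68.4° = 1e-05 × 111699 × 0.3681 ≈ 0.41119 m.
Difference: 1.0357 − 0.41119 = 0.62454 m.

0.6 meters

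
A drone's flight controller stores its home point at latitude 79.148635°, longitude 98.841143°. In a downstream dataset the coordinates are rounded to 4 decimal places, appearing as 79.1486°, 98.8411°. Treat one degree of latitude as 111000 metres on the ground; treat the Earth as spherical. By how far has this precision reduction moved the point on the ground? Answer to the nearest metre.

4 metres

The latitude changed by +0.000035° and the longitude by +0.000043°.
N–S: 0.000035° × 111000 m/° = 3.885 m.
East–west at this latitude: 0.000043° × 111000 × cos 79.1486° ≈ 0.000043 × 20897.1 = 0.898577 m.
Hypotenuse of the two orthogonal shifts: √(3.885² + 0.898577²) = 3.98756 m.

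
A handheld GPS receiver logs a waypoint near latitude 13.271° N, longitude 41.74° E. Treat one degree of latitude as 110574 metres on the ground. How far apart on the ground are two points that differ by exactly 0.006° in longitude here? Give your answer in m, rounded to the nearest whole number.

At 13.271° a degree of longitude is 110574 × cos 13.271° ≈ 107621 m, so 0.006° corresponds to 645.727 m.

646 m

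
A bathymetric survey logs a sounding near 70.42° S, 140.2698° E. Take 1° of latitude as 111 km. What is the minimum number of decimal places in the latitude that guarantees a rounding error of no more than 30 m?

One degree of latitude covers 111000 m.
With N decimal places the half-ulp bound is 0.5·10⁻ᴺ°, or 0.5·10⁻ᴺ × 111000 m on the ground.
Setting 55500 × 10⁻ᴺ ≤ 30 gives 10ᴺ ≥ 1850, i.e. N ≥ 3.27.
N = 3 would give 55.5 m (too coarse); N = 4 gives 5.55 m ≤ 30 m.

4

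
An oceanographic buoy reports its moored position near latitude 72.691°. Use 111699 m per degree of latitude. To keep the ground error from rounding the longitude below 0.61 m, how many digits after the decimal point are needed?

At 72.691° one degree of longitude covers 111699 × cos 72.691° ≈ 111699 × 0.2975 ≈ 33233.2 m.
Rounding to N decimal places gives at most 0.5 × 10⁻ᴺ degrees of error, i.e. 0.5 × 10⁻ᴺ × 33233.2 m.
Setting 16616.6 × 10⁻ᴺ ≤ 0.61 gives 10ᴺ ≥ 2.724e+04, i.e. N ≥ 4.44.
At 4 places the error can reach 1.66 m, but 5 places keeps it to 0.166 m.

5 decimal places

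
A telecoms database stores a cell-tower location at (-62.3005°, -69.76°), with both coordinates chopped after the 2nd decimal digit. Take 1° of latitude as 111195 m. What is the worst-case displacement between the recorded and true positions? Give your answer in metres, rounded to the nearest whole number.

Truncating at 2 decimal places can drop up to a full unit in the last place, so each coordinate may be off by as much as 0.01°.
Latitude error → 0.01 × 111195 = 1111.95 m along the meridian.
East–west component at 62.3005°: 0.01° × 111195 × cos 62.3005° ≈ 0.01 × 51687.3 ≈ 516.873 m.
The two errors are perpendicular, so the maximum displacement is √(1111.95² + 516.873²) ≈ 1226.21 m.

1226 metres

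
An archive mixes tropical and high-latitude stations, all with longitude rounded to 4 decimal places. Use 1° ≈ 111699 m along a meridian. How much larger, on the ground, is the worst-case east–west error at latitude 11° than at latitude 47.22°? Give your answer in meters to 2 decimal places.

Rounding to 4 decimal places leaves the longitude within ±5e-05° of the true value.
At 11°: 5e-05° × 111699 × cos 11° = 5e-05 × 111699 × 0.9816 ≈ 5.4823 m.
At 47.22°: 5e-05° × 111699 × cos 47.22° = 5e-05 × 111699 × 0.6792 ≈ 3.7932 m.
So the lower-latitude error exceeds the higher by 5.4823 − 3.7932 = 1.6891 m.

1.69 meters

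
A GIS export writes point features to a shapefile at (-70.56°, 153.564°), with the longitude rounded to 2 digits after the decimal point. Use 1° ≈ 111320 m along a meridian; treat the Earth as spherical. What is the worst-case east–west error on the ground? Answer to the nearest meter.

Rounding to 2 decimal places leaves the longitude within ±0.005° of the true value.
At latitude 70.56° a degree of longitude spans 111320 m × cos 70.56° = 111320 × 0.3328 ≈ 37049.5 m.
Maximum E–W displacement: 0.005 × 37049.5 = 185.247 m.

185 meters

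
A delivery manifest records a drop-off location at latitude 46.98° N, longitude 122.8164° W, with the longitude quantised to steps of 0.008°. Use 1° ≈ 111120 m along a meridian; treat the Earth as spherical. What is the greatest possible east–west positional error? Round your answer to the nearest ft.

With a 0.008° grid the true value lies within half a step, ±0.008°/2 = ±0.004°, of the stored one.
Parallels shrink by cos φ, so at 46.98° a degree of longitude is 111120 × 0.6823 ≈ 75812 m.
So at most 0.004° × 75812 ≈ 303.248 m east–west.
In feet: 303.248 m ÷ 0.3048 ≈ 994.91 ft.

995 ft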